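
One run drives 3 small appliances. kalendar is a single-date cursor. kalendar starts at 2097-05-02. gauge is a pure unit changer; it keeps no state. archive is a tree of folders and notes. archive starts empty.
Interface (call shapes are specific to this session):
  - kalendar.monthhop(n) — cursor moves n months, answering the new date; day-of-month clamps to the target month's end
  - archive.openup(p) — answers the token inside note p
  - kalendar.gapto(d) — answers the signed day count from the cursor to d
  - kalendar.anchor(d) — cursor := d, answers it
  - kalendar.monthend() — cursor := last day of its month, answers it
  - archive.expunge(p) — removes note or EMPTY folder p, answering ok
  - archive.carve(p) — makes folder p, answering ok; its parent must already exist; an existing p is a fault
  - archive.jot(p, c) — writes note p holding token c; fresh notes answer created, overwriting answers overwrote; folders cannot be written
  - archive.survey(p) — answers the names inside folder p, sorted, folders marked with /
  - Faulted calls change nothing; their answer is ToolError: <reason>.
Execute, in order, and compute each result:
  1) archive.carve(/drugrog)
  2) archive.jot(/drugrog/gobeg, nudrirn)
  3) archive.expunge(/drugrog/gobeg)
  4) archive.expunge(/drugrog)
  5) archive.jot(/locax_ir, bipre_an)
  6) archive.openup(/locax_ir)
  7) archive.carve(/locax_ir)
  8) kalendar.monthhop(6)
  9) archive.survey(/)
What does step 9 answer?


Answer: [locax_ir]

Derivation:
! 1. archive.carve(p=/drugrog) : ok
! 2. archive.jot(p=/drugrog/gobeg, c=nudrirn) : created
! 3. archive.expunge(p=/drugrog/gobeg) : ok
! 4. archive.expunge(p=/drugrog) : ok
! 5. archive.jot(p=/locax_ir, c=bipre_an) : created
! 6. archive.openup(p=/locax_ir) : bipre_an
! 7. archive.carve(p=/locax_ir) : ToolError: exists
! 8. kalendar.monthhop(n=6) : 2097-11-02
! 9. archive.survey(p=/) : [locax_ir]


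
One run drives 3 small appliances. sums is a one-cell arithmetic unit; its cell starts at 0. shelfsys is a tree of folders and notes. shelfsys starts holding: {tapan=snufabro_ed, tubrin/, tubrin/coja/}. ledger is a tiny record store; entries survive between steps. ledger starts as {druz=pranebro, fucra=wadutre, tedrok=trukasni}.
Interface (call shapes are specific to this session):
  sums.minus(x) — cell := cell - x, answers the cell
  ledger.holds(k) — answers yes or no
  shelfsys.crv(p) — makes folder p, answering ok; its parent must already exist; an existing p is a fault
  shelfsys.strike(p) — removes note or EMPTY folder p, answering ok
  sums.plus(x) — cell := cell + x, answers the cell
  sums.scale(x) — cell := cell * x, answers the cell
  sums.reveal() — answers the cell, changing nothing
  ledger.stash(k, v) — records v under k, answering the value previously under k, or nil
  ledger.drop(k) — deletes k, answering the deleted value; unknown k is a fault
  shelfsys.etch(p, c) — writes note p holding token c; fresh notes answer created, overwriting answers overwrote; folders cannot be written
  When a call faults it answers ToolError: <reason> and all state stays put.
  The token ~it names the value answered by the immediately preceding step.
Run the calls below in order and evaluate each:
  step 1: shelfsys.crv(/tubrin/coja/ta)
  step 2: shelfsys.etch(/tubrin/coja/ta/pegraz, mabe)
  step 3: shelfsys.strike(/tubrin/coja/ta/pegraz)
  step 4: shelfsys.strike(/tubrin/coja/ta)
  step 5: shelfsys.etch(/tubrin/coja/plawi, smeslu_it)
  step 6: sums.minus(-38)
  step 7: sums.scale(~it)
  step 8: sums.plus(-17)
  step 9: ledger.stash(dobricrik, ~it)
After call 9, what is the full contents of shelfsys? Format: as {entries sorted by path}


Answer: {tapan=snufabro_ed, tubrin/, tubrin/coja/, tubrin/coja/plawi=smeslu_it}

Derivation:
==> shelfsys.crv(p='/tubrin/coja/ta')
<== ok
==> shelfsys.etch(p='/tubrin/coja/ta/pegraz', c='mabe')
<== created
==> shelfsys.strike(p='/tubrin/coja/ta/pegraz')
<== ok
==> shelfsys.strike(p='/tubrin/coja/ta')
<== ok
==> shelfsys.etch(p='/tubrin/coja/plawi', c='smeslu_it')
<== created
==> sums.minus(x='-38')
<== 38
==> sums.scale(x='~it')
<== 1444
==> sums.plus(x='-17')
<== 1427
==> ledger.stash(k='dobricrik', v='~it')
<== nil


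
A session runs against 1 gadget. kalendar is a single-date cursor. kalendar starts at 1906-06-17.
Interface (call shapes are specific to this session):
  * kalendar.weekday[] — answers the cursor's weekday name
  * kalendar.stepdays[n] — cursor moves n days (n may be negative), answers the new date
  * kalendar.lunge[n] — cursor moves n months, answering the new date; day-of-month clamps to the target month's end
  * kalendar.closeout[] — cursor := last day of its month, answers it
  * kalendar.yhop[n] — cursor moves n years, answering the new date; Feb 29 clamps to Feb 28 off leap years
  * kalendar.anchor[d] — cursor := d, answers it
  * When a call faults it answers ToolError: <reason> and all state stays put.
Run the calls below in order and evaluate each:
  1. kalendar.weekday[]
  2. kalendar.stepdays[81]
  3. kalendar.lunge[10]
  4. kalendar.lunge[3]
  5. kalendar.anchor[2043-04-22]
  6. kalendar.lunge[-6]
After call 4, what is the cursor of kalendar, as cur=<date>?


Answer: cur=1907-10-06

Derivation:
# 1. kalendar.weekday() -> Sunday
# 2. kalendar.stepdays(n='81') -> 1906-09-06
# 3. kalendar.lunge(n='10') -> 1907-07-06
# 4. kalendar.lunge(n='3') -> 1907-10-06
# 5. kalendar.anchor(d='2043-04-22') -> 2043-04-22
# 6. kalendar.lunge(n='-6') -> 2042-10-22


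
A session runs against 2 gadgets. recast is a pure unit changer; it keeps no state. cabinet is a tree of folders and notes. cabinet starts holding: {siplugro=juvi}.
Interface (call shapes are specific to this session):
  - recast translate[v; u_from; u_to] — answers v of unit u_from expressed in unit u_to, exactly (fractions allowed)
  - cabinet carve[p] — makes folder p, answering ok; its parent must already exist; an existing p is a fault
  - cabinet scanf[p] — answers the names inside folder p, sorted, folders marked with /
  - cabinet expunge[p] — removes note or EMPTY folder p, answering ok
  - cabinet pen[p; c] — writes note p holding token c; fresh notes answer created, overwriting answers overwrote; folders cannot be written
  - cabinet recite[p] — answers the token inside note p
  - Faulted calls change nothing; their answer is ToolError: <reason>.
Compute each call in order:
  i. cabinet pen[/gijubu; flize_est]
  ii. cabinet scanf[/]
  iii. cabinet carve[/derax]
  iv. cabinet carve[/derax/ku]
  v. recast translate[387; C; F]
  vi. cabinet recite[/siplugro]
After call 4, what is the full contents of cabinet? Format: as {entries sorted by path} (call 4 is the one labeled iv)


// cabinet pen(p: /gijubu, c: flize_est) == created
// cabinet scanf(p: /) == [gijubu, siplugro]
// cabinet carve(p: /derax) == ok
// cabinet carve(p: /derax/ku) == ok
// recast translate(v: 387, u_from: C, u_to: F) == 3643/5
// cabinet recite(p: /siplugro) == juvi

Answer: {derax/, derax/ku/, gijubu=flize_est, siplugro=juvi}


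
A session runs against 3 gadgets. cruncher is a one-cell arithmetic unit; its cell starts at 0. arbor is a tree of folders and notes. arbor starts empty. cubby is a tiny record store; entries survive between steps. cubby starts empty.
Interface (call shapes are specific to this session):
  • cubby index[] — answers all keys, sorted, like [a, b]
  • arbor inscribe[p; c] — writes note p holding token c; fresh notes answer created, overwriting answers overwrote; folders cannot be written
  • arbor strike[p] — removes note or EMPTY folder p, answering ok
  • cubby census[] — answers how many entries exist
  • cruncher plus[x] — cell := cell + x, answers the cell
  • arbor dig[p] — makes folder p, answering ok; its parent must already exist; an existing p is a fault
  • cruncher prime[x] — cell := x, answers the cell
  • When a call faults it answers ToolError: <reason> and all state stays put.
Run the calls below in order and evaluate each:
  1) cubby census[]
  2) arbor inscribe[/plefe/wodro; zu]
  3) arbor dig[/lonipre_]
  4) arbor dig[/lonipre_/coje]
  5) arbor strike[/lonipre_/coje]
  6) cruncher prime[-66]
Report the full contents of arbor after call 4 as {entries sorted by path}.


Do: cubby census[]
See: 0
Do: arbor inscribe[p=/plefe/wodro; c=zu]
See: ToolError: no parent
Do: arbor dig[p=/lonipre_]
See: ok
Do: arbor dig[p=/lonipre_/coje]
See: ok
Do: arbor strike[p=/lonipre_/coje]
See: ok
Do: cruncher prime[x=-66]
See: -66

Answer: {lonipre_/, lonipre_/coje/}


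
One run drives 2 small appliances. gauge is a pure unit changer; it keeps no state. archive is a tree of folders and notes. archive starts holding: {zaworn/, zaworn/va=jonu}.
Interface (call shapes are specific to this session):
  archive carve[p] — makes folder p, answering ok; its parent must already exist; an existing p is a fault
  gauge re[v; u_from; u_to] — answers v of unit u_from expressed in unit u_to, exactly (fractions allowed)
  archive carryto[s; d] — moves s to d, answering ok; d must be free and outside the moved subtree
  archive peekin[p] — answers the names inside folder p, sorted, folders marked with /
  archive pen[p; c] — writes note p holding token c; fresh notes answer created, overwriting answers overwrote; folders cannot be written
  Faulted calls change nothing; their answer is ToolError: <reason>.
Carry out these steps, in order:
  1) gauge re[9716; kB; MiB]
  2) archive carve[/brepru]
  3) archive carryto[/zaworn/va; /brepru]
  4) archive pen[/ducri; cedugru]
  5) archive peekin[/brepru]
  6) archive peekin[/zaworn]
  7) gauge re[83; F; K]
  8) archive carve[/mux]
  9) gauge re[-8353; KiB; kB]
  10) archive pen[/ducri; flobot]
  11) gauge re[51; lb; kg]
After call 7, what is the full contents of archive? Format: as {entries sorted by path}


>> gauge re(v=9716, u_from=kB, u_to=MiB)
<< 303625/32768
>> archive carve(p=/brepru)
<< ok
>> archive carryto(s=/zaworn/va, d=/brepru)
<< ToolError: exists
>> archive pen(p=/ducri, c=cedugru)
<< created
>> archive peekin(p=/brepru)
<< []
>> archive peekin(p=/zaworn)
<< [va]
>> gauge re(v=83, u_from=F, u_to=K)
<< 18089/60
>> archive carve(p=/mux)
<< ok
>> gauge re(v=-8353, u_from=KiB, u_to=kB)
<< -1069184/125
>> archive pen(p=/ducri, c=flobot)
<< overwrote
>> gauge re(v=51, u_from=lb, u_to=kg)
<< 2313321087/100000000

Answer: {brepru/, ducri=cedugru, zaworn/, zaworn/va=jonu}


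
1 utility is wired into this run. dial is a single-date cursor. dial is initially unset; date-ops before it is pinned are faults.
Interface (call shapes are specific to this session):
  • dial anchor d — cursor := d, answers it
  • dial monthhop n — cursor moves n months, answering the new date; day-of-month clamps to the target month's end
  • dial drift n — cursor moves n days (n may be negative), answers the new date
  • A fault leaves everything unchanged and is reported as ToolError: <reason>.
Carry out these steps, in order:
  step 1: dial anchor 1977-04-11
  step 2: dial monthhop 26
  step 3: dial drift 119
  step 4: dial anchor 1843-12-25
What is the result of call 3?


I use dial anchor using d→1977-04-11, and see 1977-04-11.
Using dial monthhop using n→26, and observe 1979-06-11.
I use dial drift using n→119, → 1979-10-08.
Invoking dial anchor using d→1843-12-25, which returns 1843-12-25.

Answer: 1979-10-08


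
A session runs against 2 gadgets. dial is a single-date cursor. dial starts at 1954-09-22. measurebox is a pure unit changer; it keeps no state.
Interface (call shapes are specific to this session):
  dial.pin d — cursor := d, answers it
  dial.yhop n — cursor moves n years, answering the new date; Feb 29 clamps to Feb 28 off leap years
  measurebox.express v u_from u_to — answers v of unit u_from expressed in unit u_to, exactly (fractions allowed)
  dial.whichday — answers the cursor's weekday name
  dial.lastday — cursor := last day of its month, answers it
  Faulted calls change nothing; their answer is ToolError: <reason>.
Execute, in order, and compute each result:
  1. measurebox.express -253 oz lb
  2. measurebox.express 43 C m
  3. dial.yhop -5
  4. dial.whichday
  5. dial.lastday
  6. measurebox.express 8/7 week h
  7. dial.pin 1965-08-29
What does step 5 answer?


-- 1. express(-253, oz, lb) -> -253/16
-- 2. express(43, C, m) -> ToolError: incompatible units
-- 3. yhop(-5) -> 1949-09-22
-- 4. whichday() -> Thursday
-- 5. lastday() -> 1949-09-30
-- 6. express(8/7, week, h) -> 192
-- 7. pin(1965-08-29) -> 1965-08-29

Answer: 1949-09-30


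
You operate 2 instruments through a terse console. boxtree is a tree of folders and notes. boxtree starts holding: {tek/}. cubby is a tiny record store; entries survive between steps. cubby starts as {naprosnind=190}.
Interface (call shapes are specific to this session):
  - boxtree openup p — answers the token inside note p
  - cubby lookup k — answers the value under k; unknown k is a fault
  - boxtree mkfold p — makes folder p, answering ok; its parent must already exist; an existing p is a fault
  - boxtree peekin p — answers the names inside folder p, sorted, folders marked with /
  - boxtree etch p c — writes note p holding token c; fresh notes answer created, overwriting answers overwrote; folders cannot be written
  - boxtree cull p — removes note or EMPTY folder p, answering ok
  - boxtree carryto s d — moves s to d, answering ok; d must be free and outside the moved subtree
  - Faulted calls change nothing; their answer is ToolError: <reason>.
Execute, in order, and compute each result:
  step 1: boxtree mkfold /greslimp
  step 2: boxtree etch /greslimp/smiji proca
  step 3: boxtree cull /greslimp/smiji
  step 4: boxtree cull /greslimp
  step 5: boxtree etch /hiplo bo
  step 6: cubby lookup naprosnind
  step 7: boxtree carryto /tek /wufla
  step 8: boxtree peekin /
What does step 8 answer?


Answer: [hiplo, wufla/]

Derivation:
Invoking boxtree mkfold passing p→/greslimp, → ok.
Now I run boxtree etch passing p→/greslimp/smiji, c→proca, giving created.
Using boxtree cull passing p→/greslimp/smiji, → ok.
Now I run boxtree cull passing p→/greslimp, and see ok.
Invoking boxtree etch passing p→/hiplo, c→bo, yielding created.
Now I run cubby lookup passing k→naprosnind, and observe 190.
Using boxtree carryto passing s→/tek, d→/wufla, → ok.
Calling boxtree peekin passing p→/, and get [hiplo, wufla/].


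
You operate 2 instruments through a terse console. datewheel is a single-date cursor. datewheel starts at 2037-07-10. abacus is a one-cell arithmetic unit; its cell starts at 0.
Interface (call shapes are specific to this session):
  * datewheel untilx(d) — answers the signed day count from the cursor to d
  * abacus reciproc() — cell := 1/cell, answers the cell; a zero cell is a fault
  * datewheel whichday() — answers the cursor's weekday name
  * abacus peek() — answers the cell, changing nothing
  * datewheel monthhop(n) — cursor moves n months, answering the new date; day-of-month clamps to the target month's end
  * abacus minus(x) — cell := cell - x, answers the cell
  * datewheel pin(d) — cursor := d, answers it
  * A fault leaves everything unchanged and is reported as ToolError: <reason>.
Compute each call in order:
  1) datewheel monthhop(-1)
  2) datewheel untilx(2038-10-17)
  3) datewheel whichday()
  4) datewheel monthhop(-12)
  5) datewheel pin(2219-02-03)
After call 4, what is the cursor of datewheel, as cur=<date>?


I use datewheel monthhop using n=-1, — result: 2037-06-10.
I invoke datewheel untilx using d=2038-10-17, → 494.
I use datewheel whichday(), and get Wednesday.
Calling datewheel monthhop using n=-12, and see 2036-06-10.
Then datewheel pin using d=2219-02-03, yielding 2219-02-03.

Answer: cur=2036-06-10


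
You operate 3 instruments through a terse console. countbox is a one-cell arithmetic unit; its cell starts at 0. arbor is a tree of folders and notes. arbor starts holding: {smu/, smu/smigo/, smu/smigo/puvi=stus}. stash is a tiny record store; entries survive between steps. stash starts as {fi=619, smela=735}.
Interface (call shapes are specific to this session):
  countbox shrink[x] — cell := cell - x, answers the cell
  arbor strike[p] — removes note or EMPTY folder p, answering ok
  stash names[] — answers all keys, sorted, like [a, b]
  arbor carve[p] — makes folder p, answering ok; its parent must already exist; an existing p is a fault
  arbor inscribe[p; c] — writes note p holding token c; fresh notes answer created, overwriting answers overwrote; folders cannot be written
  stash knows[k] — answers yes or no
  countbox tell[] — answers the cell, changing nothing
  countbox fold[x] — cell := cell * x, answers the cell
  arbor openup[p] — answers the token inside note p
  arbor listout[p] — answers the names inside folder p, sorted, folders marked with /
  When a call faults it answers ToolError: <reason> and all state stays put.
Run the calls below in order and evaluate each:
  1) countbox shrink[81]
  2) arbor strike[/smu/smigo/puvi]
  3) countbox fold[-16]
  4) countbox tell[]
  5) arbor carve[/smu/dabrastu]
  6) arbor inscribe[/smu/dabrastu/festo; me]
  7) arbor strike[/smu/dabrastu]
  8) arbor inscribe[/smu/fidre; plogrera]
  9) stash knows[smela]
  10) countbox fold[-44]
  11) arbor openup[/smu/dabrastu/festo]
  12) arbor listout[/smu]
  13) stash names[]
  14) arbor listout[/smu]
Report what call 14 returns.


Step: countbox shrink[x→81]
Result: -81
Step: arbor strike[p→/smu/smigo/puvi]
Result: ok
Step: countbox fold[x→-16]
Result: 1296
Step: countbox tell[]
Result: 1296
Step: arbor carve[p→/smu/dabrastu]
Result: ok
Step: arbor inscribe[p→/smu/dabrastu/festo; c→me]
Result: created
Step: arbor strike[p→/smu/dabrastu]
Result: ToolError: not empty
Step: arbor inscribe[p→/smu/fidre; c→plogrera]
Result: created
Step: stash knows[k→smela]
Result: yes
Step: countbox fold[x→-44]
Result: -57024
Step: arbor openup[p→/smu/dabrastu/festo]
Result: me
Step: arbor listout[p→/smu]
Result: [dabrastu/, fidre, smigo/]
Step: stash names[]
Result: [fi, smela]
Step: arbor listout[p→/smu]
Result: [dabrastu/, fidre, smigo/]

Answer: [dabrastu/, fidre, smigo/]


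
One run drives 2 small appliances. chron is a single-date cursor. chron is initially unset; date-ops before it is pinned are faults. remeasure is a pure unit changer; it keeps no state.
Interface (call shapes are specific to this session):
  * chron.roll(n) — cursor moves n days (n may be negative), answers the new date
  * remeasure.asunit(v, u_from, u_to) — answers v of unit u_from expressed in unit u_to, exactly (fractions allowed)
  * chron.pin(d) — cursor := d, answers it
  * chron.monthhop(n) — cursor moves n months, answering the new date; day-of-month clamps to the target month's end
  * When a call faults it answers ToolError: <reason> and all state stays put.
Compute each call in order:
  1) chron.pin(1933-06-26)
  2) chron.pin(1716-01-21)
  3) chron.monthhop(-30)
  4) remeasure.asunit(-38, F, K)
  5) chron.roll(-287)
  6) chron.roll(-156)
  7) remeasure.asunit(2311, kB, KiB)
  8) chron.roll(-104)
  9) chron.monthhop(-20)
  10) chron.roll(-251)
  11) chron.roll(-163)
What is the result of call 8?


Answer: 1712-01-21

Derivation:
! chron.pin(1933-06-26) => 1933-06-26
! chron.pin(1716-01-21) => 1716-01-21
! chron.monthhop(-30) => 1713-07-21
! remeasure.asunit(-38, F, K) => 42167/180
! chron.roll(-287) => 1712-10-07
! chron.roll(-156) => 1712-05-04
! remeasure.asunit(2311, kB, KiB) => 288875/128
! chron.roll(-104) => 1712-01-21
! chron.monthhop(-20) => 1710-05-21
! chron.roll(-251) => 1709-09-12
! chron.roll(-163) => 1709-04-02


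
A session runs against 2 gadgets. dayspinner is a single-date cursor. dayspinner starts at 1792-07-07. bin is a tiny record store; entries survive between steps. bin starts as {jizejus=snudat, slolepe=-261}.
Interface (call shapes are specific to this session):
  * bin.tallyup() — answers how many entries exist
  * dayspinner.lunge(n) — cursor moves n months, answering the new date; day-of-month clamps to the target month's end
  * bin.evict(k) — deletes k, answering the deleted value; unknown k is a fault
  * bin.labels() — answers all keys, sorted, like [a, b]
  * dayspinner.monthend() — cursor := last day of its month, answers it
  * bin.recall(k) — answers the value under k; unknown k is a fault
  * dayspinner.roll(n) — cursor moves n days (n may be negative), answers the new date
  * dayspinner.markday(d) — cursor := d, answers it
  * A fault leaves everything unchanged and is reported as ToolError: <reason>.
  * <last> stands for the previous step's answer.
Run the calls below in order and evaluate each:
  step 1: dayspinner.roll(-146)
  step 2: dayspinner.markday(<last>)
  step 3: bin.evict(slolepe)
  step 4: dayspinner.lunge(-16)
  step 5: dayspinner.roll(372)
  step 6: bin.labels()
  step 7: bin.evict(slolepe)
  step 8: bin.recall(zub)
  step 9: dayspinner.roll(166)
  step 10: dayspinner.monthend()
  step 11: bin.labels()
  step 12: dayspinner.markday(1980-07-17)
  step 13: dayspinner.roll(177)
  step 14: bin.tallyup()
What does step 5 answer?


-- 1. dayspinner.roll(n: -146) ~> 1792-02-12
-- 2. dayspinner.markday(d: <last>) ~> 1792-02-12
-- 3. bin.evict(k: slolepe) ~> -261
-- 4. dayspinner.lunge(n: -16) ~> 1790-10-12
-- 5. dayspinner.roll(n: 372) ~> 1791-10-19
-- 6. bin.labels() ~> [jizejus]
-- 7. bin.evict(k: slolepe) ~> ToolError: no such key slolepe
-- 8. bin.recall(k: zub) ~> ToolError: no such key zub
-- 9. dayspinner.roll(n: 166) ~> 1792-04-02
-- 10. dayspinner.monthend() ~> 1792-04-30
-- 11. bin.labels() ~> [jizejus]
-- 12. dayspinner.markday(d: 1980-07-17) ~> 1980-07-17
-- 13. dayspinner.roll(n: 177) ~> 1981-01-10
-- 14. bin.tallyup() ~> 1

Answer: 1791-10-19


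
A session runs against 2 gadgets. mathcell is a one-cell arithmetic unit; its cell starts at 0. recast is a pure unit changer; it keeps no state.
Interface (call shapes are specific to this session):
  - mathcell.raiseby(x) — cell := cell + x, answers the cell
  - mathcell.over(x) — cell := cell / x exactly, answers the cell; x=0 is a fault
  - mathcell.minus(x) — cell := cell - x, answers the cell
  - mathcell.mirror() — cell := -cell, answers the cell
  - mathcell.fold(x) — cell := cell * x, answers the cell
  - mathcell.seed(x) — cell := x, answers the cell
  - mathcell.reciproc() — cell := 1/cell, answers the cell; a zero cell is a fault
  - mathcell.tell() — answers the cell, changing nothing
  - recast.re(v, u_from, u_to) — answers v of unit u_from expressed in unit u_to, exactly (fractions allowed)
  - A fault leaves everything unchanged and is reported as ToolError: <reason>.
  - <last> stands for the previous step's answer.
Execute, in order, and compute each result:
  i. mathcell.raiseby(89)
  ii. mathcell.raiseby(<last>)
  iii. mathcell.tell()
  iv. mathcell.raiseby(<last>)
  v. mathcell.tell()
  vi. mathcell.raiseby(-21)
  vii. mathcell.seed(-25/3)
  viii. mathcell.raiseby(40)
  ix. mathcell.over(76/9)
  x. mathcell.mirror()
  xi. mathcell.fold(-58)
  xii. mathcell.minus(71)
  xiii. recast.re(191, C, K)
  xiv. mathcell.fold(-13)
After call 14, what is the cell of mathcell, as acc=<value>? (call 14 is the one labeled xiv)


Answer: acc=-3809/2

Derivation:
;; 1. mathcell.raiseby(x='89') -> 89
;; 2. mathcell.raiseby(x='<last>') -> 178
;; 3. mathcell.tell() -> 178
;; 4. mathcell.raiseby(x='<last>') -> 356
;; 5. mathcell.tell() -> 356
;; 6. mathcell.raiseby(x='-21') -> 335
;; 7. mathcell.seed(x='-25/3') -> -25/3
;; 8. mathcell.raiseby(x='40') -> 95/3
;; 9. mathcell.over(x='76/9') -> 15/4
;; 10. mathcell.mirror() -> -15/4
;; 11. mathcell.fold(x='-58') -> 435/2
;; 12. mathcell.minus(x='71') -> 293/2
;; 13. recast.re(v='191', u_from='C', u_to='K') -> 9283/20
;; 14. mathcell.fold(x='-13') -> -3809/2


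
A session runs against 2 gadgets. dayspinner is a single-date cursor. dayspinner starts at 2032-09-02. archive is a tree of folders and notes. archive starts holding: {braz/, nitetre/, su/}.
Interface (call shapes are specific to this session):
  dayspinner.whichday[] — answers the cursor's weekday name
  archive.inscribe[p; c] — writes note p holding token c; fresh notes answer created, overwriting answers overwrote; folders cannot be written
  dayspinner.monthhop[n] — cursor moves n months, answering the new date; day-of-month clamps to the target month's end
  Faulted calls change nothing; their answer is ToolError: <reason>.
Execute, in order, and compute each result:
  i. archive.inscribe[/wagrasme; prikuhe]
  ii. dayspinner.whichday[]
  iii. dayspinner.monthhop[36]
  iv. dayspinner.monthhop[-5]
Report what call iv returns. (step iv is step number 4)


I invoke archive.inscribe with /wagrasme, prikuhe, and get created.
I run dayspinner.whichday(), giving Thursday.
I run dayspinner.monthhop with 36, and get 2035-09-02.
Using dayspinner.monthhop with -5, and observe 2035-04-02.

Answer: 2035-04-02


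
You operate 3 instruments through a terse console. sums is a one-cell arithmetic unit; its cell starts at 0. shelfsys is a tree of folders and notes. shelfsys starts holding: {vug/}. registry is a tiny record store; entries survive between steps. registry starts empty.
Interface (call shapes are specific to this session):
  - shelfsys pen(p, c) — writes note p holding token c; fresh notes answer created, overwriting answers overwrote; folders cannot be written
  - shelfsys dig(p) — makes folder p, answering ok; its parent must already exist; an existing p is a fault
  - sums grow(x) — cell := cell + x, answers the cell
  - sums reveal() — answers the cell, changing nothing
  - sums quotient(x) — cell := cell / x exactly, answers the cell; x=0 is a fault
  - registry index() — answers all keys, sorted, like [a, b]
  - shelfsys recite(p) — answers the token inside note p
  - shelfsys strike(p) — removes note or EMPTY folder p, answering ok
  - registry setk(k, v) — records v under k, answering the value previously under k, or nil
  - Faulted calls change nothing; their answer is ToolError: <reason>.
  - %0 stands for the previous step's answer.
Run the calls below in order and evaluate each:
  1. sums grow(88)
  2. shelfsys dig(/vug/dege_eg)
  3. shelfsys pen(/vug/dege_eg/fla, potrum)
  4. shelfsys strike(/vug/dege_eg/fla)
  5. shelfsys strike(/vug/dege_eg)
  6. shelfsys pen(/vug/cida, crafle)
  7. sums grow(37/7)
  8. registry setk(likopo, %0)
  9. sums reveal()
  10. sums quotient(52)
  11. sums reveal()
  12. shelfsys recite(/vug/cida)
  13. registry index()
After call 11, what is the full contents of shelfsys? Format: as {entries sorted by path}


CALL sums grow[x='88']
RET  88
CALL shelfsys dig[p='/vug/dege_eg']
RET  ok
CALL shelfsys pen[p='/vug/dege_eg/fla'; c='potrum']
RET  created
CALL shelfsys strike[p='/vug/dege_eg/fla']
RET  ok
CALL shelfsys strike[p='/vug/dege_eg']
RET  ok
CALL shelfsys pen[p='/vug/cida'; c='crafle']
RET  created
CALL sums grow[x='37/7']
RET  653/7
CALL registry setk[k='likopo'; v='%0']
RET  nil
CALL sums reveal[]
RET  653/7
CALL sums quotient[x='52']
RET  653/364
CALL sums reveal[]
RET  653/364
CALL shelfsys recite[p='/vug/cida']
RET  crafle
CALL registry index[]
RET  [likopo]

Answer: {vug/, vug/cida=crafle}


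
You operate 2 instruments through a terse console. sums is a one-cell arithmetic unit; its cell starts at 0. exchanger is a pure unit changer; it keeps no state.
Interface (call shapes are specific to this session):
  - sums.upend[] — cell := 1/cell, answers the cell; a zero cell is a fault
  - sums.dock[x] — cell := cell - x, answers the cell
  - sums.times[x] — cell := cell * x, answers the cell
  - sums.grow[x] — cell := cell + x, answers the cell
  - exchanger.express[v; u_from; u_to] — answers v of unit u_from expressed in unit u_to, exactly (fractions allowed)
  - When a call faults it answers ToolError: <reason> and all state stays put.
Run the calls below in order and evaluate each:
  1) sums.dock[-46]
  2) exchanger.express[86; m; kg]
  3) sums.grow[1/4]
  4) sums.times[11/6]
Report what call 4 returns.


-> dock(x='-46')
<- 46
-> express(v='86', u_from='m', u_to='kg')
<- ToolError: incompatible units
-> grow(x='1/4')
<- 185/4
-> times(x='11/6')
<- 2035/24

Answer: 2035/24


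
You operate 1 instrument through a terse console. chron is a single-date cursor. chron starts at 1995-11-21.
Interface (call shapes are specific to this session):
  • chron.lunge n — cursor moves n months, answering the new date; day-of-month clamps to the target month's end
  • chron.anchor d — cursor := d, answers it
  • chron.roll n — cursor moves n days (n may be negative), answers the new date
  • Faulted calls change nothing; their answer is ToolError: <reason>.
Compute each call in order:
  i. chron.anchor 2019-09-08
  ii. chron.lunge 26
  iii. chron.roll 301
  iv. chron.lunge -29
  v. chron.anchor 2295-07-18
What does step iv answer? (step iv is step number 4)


Then chron.anchor using d: 2019-09-08, and observe 2019-09-08.
Next I call chron.lunge using n: 26, — result: 2021-11-08.
I run chron.roll using n: 301, giving 2022-09-05.
Then chron.lunge using n: -29, and observe 2020-04-05.
Invoking chron.anchor using d: 2295-07-18, yielding 2295-07-18.

Answer: 2020-04-05


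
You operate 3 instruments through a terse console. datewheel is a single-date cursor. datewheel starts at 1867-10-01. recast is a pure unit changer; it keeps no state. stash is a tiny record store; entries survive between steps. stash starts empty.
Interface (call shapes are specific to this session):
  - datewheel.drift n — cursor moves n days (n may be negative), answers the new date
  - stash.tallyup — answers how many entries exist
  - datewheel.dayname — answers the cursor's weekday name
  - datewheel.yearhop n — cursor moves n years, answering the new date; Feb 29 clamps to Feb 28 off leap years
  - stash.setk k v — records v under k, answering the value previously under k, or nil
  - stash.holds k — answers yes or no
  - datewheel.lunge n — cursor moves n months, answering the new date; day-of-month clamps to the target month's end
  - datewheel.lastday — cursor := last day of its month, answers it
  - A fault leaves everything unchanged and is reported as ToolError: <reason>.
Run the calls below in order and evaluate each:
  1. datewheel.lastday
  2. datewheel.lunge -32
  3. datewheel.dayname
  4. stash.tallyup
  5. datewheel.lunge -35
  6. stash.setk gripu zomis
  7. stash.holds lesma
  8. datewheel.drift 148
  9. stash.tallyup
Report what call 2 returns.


Answer: 1865-02-28

Derivation:
-- 1. lastday() : 1867-10-31
-- 2. lunge(n='-32') : 1865-02-28
-- 3. dayname() : Tuesday
-- 4. tallyup() : 0
-- 5. lunge(n='-35') : 1862-03-28
-- 6. setk(k='gripu', v='zomis') : nil
-- 7. holds(k='lesma') : no
-- 8. drift(n='148') : 1862-08-23
-- 9. tallyup() : 1


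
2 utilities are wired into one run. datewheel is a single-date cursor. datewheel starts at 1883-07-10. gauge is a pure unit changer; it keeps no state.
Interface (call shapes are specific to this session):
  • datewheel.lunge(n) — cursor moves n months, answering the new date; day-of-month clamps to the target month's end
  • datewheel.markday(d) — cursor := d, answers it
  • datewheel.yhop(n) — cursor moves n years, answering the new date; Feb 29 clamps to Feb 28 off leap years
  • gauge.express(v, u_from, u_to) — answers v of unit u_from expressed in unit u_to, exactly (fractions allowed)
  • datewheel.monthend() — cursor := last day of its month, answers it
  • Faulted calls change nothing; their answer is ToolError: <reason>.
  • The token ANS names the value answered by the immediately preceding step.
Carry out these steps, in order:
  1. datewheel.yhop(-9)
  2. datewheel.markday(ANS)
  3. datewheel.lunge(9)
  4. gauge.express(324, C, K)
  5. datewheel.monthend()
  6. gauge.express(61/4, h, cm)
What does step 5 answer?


Answer: 1875-04-30

Derivation:
;; 1. yhop(n=-9) ~> 1874-07-10
;; 2. markday(d=ANS) ~> 1874-07-10
;; 3. lunge(n=9) ~> 1875-04-10
;; 4. express(v=324, u_from=C, u_to=K) ~> 11943/20
;; 5. monthend() ~> 1875-04-30
;; 6. express(v=61/4, u_from=h, u_to=cm) ~> ToolError: incompatible units


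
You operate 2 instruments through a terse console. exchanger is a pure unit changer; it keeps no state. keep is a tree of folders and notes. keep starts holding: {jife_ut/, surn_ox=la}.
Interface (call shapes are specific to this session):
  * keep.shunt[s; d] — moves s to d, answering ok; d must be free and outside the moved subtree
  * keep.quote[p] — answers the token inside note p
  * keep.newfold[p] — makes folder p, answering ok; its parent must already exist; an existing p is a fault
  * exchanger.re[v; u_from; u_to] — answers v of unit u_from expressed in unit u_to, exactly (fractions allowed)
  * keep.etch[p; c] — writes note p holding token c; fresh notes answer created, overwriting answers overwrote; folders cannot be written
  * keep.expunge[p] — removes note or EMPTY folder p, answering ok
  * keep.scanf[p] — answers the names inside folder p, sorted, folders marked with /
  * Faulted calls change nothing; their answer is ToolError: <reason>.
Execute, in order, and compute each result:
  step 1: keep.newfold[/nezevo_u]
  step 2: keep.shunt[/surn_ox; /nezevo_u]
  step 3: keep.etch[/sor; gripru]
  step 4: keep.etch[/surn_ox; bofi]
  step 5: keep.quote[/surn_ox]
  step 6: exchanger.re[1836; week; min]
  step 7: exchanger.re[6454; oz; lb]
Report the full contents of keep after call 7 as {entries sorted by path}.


Answer: {jife_ut/, nezevo_u/, sor=gripru, surn_ox=bofi}

Derivation:
Do: keep.newfold[p: /nezevo_u]
See: ok
Do: keep.shunt[s: /surn_ox; d: /nezevo_u]
See: ToolError: exists
Do: keep.etch[p: /sor; c: gripru]
See: created
Do: keep.etch[p: /surn_ox; c: bofi]
See: overwrote
Do: keep.quote[p: /surn_ox]
See: bofi
Do: exchanger.re[v: 1836; u_from: week; u_to: min]
See: 18506880
Do: exchanger.re[v: 6454; u_from: oz; u_to: lb]
See: 3227/8


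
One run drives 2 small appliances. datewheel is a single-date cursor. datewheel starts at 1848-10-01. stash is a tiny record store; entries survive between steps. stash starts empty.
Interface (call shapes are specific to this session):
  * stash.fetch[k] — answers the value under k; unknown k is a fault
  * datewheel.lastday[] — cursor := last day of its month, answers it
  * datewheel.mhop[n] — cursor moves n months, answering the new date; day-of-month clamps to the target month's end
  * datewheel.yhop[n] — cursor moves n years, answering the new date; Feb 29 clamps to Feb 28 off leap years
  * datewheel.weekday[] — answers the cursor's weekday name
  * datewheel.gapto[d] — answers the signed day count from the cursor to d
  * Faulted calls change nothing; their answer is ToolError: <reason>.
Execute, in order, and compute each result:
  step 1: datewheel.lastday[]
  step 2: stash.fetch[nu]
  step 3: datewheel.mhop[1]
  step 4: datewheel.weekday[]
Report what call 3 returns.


Then datewheel.lastday, → 1848-10-31.
I run stash.fetch passing k: nu, which returns ToolError: no such key nu.
I run datewheel.mhop passing n: 1, and observe 1848-11-30.
Then datewheel.weekday, yielding Thursday.

Answer: 1848-11-30


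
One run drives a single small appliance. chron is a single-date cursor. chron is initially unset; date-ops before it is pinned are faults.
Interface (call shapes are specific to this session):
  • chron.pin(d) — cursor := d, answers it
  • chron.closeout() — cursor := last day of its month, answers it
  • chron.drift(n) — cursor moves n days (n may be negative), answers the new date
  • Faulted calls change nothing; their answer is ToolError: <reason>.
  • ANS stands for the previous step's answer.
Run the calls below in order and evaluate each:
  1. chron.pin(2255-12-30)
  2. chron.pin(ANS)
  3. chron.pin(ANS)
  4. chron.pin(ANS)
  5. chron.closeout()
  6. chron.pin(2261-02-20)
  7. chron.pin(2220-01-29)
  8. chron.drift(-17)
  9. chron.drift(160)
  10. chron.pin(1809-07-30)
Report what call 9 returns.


Answer: 2220-06-20

Derivation:
CALL chron.pin[d=2255-12-30]
RET  2255-12-30
CALL chron.pin[d=ANS]
RET  2255-12-30
CALL chron.pin[d=ANS]
RET  2255-12-30
CALL chron.pin[d=ANS]
RET  2255-12-30
CALL chron.closeout[]
RET  2255-12-31
CALL chron.pin[d=2261-02-20]
RET  2261-02-20
CALL chron.pin[d=2220-01-29]
RET  2220-01-29
CALL chron.drift[n=-17]
RET  2220-01-12
CALL chron.drift[n=160]
RET  2220-06-20
CALL chron.pin[d=1809-07-30]
RET  1809-07-30


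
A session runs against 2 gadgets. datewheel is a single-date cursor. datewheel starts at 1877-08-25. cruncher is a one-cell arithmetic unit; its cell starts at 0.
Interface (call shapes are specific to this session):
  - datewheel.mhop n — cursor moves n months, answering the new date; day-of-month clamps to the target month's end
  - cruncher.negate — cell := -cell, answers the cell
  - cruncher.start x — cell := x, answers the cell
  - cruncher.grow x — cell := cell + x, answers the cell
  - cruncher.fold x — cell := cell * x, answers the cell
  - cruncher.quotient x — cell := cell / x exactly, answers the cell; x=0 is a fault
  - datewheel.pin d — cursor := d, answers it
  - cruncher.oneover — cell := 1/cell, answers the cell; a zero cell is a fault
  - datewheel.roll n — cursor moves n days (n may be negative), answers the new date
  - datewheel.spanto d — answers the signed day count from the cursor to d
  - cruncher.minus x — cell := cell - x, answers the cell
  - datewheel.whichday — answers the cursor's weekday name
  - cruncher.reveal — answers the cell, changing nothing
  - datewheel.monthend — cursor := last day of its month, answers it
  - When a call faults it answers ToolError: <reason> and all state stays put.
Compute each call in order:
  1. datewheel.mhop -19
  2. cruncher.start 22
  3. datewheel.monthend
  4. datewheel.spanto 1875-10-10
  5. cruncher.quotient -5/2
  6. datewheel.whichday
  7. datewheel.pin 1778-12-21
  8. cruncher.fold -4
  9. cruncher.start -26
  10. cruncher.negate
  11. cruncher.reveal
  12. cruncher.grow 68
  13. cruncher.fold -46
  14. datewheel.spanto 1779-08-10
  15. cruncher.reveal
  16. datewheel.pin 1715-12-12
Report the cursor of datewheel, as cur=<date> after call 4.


Answer: cur=1876-01-31

Derivation:
;; mhop(n: -19) : 1876-01-25
;; start(x: 22) : 22
;; monthend() : 1876-01-31
;; spanto(d: 1875-10-10) : -113
;; quotient(x: -5/2) : -44/5
;; whichday() : Monday
;; pin(d: 1778-12-21) : 1778-12-21
;; fold(x: -4) : 176/5
;; start(x: -26) : -26
;; negate() : 26
;; reveal() : 26
;; grow(x: 68) : 94
;; fold(x: -46) : -4324
;; spanto(d: 1779-08-10) : 232
;; reveal() : -4324
;; pin(d: 1715-12-12) : 1715-12-12


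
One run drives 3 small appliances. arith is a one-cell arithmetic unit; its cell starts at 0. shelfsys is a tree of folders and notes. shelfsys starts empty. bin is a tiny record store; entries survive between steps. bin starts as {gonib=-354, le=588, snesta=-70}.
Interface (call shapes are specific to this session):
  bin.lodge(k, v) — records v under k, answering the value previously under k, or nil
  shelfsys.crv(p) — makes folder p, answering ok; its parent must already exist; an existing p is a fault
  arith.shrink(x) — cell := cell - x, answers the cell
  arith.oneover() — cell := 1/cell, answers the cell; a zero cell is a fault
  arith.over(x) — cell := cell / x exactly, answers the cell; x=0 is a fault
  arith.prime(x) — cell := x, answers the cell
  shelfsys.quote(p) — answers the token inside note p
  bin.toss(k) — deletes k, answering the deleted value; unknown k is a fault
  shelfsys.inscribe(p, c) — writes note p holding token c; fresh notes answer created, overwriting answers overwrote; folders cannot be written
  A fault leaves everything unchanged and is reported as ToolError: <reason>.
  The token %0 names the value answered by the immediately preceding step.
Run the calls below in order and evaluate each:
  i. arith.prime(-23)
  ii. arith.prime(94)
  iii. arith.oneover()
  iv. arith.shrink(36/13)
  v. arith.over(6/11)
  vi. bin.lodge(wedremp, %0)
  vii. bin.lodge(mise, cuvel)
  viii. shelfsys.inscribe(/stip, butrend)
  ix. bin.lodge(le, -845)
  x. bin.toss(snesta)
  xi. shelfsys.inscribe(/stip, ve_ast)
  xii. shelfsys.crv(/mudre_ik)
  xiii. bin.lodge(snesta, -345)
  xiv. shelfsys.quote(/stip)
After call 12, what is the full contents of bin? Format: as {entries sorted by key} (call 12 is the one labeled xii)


-- prime(-23) ~> -23
-- prime(94) ~> 94
-- oneover() ~> 1/94
-- shrink(36/13) ~> -3371/1222
-- over(6/11) ~> -37081/7332
-- lodge(wedremp, %0) ~> nil
-- lodge(mise, cuvel) ~> nil
-- inscribe(/stip, butrend) ~> created
-- lodge(le, -845) ~> 588
-- toss(snesta) ~> -70
-- inscribe(/stip, ve_ast) ~> overwrote
-- crv(/mudre_ik) ~> ok
-- lodge(snesta, -345) ~> nil
-- quote(/stip) ~> ve_ast

Answer: {gonib=-354, le=-845, mise=cuvel, wedremp=-37081/7332}
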